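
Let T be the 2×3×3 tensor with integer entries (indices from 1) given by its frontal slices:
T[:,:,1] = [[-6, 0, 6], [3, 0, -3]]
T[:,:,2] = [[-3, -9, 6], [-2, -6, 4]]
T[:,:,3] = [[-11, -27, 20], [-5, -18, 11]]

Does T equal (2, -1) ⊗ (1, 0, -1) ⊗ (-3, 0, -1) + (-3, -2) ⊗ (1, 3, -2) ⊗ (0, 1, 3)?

Reconstruct entrywise from the claimed factors. For example, T[2,1,1] = 3 and Σₗ aₗ[2]bₗ[1]cₗ[1] = (-1)·(1)·(-3) + (-2)·(1)·(0) = 3; checking all 18 entries, every one matches. The claim holds.

Yes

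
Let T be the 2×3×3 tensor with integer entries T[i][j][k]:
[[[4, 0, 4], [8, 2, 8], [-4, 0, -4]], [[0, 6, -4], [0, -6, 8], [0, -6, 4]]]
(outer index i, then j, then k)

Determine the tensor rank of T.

3

Lower bound: in the mode-3 unfolding of T (rows indexed by k, columns by (i,j)) the 3×3 minor on rows k ∈ {0, 1, 2}, columns (i,j) ∈ {(0,0), (0,1), (1,0)} is det [[4, 8, 0], [0, 2, 6], [4, 8, -4]] = -32 ≠ 0, so that unfolding has rank ≥ 3 and hence rank(T) ≥ 3 (CP rank is at least every unfolding rank, though it can be larger).
Upper bound: T is a sum of 3 rank-1 terms, T = [0, 1] (x) [1, -2, -1] (x) [0, 4, -4] + [1, -1] (x) [1, 1, -1] (x) [0, -2, 0] + [1, 0] (x) [1, 2, -1] (x) [4, 2, 4] (written with every a and b primitive with positive leading entry and the scale carried by c; CP decompositions are not unique, and this one is verified by expanding entrywise), so rank(T) ≤ 3.
These bounds meet, so rank(T) = 3.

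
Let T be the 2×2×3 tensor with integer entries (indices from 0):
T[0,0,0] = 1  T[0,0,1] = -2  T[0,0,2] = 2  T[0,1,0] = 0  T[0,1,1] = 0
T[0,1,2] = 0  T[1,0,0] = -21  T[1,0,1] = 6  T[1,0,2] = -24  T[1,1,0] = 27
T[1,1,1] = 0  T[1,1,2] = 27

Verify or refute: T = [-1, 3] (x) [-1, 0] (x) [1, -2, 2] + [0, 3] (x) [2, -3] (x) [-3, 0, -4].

Reconstruct entry (1,0,2) from the claimed factors: Σₗ aₗ[1]bₗ[0]cₗ[2] = (3)·(-1)·(2) + (3)·(2)·(-4) = -30, but T[1,0,2] = -24. The claim is false.

No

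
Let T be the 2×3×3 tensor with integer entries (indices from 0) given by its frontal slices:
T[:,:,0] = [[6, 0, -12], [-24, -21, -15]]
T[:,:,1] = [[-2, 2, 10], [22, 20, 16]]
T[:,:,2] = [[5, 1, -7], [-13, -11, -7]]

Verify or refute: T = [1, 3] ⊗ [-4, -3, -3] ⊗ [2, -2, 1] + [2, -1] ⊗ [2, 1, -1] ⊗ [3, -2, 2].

No

Reconstruct entry (0,0,0) from the claimed factors: Σₗ aₗ[0]bₗ[0]cₗ[0] = (1)·(-4)·(2) + (2)·(2)·(3) = 4, but T[0,0,0] = 6. The claim is false.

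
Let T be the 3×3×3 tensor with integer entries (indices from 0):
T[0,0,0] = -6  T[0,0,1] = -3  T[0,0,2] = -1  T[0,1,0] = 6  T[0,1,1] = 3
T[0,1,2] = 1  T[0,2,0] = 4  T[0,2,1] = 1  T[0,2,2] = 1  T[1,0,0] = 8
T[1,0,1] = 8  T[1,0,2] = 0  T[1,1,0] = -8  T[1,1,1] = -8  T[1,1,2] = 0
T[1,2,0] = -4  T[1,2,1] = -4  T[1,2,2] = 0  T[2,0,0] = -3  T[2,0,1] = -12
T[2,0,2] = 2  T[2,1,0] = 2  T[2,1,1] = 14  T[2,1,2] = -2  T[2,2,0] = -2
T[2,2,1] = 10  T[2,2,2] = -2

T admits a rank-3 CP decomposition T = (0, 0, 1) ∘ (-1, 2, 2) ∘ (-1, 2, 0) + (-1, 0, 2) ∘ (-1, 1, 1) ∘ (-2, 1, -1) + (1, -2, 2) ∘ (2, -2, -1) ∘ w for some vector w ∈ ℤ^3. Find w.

w = (-2, -2, 0)

Subtract the known terms from T to get the rank-1 residual R = (1, -2, 2) ∘ (2, -2, -1) ∘ w, so R[i,j,k] = a[i]·b[j]·w[k]. Pick indices with nonzero a[0]·b[0] = (1)·(2) = 2. Only the fibre through (0,0,·) is needed: R[0,0,:] = T[0,0,:] − Σₗ aₗ[0]bₗ[0]cₗ = [-6, -3, -1] − (0)·(-1)·(-1, 2, 0) − (-1)·(-1)·(-2, 1, -1) = [-4, -4, 0]. Then w[k] = R[0,0,k] / 2 for each k, giving w = [-4, -4, 0] / 2 = (-2, -2, 0).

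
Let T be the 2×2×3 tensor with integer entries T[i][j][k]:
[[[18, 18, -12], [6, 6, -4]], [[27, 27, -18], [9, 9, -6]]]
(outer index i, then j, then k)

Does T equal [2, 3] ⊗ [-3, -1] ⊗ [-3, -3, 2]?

Yes

Reconstruct entrywise from the claimed factors. For example, T[0,0,2] = -12 and Σₗ aₗ[0]bₗ[0]cₗ[2] = (2)·(-3)·(2) = -12; checking all 12 entries, every one matches. The claim holds.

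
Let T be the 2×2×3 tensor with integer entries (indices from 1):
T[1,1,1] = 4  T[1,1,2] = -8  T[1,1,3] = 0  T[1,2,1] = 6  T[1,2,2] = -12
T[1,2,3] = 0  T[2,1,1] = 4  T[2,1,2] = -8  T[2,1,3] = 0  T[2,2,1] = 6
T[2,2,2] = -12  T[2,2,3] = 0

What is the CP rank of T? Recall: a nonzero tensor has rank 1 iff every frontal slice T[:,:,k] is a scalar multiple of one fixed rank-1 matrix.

1

Lower bound: T ≠ 0 (e.g. T[1,1,1] = 4), so rank(T) ≥ 1.
Upper bound: the mode-1 fibre T[:,1,1] = [4, 4] gives a = [1, 1] (primitive direction); the mode-2 fibre T[1,:,1] = [4, 6] gives b = [2, 3]; then c[k] = T[1,1,k] / (a[1]·b[1]) = [4, -8, 0] / 2 = [2, -4, 0].
Expanding [1, 1] ⊗ [2, 3] ⊗ [2, -4, 0] reproduces all 12 entries of T, so T = [1, 1] ⊗ [2, 3] ⊗ [2, -4, 0] and rank(T) ≤ 1.
These bounds meet, so rank(T) = 1.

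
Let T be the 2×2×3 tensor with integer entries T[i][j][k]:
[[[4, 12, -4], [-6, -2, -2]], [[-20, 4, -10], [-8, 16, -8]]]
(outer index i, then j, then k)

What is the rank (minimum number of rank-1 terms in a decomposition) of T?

3

Lower bound: the mode-3 unfolding of T (rows indexed by k, columns by (i,j) = (0,0), (0,1), (1,0), (1,1)) is [[4, -6, -20, -8], [12, -2, 4, 16], [-4, -2, -10, -8]].
There the 3×3 minor on rows k ∈ {0, 1, 2}, columns (i,j) ∈ {(0,0), (0,1), (1,0)} is det [[4, -6, -20], [12, -2, 4], [-4, -2, -10]] = 128 ≠ 0, so this unfolding has rank ≥ 3; CP rank is at least every unfolding rank, so rank(T) ≥ 3. (Unfolding ranks only ever bound the CP rank from below — rank(T) can be strictly larger than all of them — so the matching upper bound has to come from an explicit 3-term decomposition.)
Upper bound: T is a sum of 3 rank-1 terms, T = (0, 1) ⊗ (1, 2) ⊗ (-4, 4, -2) + (1, -1) ⊗ (2, -1) ⊗ (4, 4, 0) + (1, 2) ⊗ (2, 1) ⊗ (-2, 2, -2) (written with every a and b primitive with positive leading entry and the scale carried by c; CP decompositions are not unique, and this one is verified by expanding entrywise), so rank(T) ≤ 3.
These bounds meet, so rank(T) = 3.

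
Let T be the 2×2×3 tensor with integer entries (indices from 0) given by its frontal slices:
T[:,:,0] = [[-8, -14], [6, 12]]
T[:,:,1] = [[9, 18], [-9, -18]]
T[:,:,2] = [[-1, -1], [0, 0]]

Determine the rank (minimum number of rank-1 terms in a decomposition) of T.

Lower bound: the mode-3 unfolding of T (rows indexed by k, columns by (i,j) = (0,0), (0,1), (1,0), (1,1)) is [[-8, -14, 6, 12], [9, 18, -9, -18], [-1, -1, 0, 0]].
There the 2×2 minor on rows k ∈ {0, 1}, columns (i,j) ∈ {(0,0), (0,1)} is det [[-8, -14], [9, 18]] = -18 ≠ 0, so this unfolding has rank ≥ 2; CP rank is at least every unfolding rank, so rank(T) ≥ 2. (This is only a lower bound: in general the CP rank may exceed every unfolding rank, so we still need to exhibit 2 rank-1 terms summing to T.)
Upper bound — finding two terms. Write S_k = T[:,:,k] for the frontal slices: S₀ = [[-8, -14], [6, 12]], S₁ = [[9, 18], [-9, -18]], S₂ = [[-1, -1], [0, 0]].
If T = a₁ ⊗ b₁ ⊗ c₁ + a₂ ⊗ b₂ ⊗ c₂ then each S_k = c₁[k]·a₁b₁ᵀ + c₂[k]·a₂b₂ᵀ. S₀ and S₁ are linearly independent, so a₁b₁ᵀ and a₂b₂ᵀ must span the same plane of matrices: they are the rank-1 matrices of the form x·S₀ + y·S₁.
det(x·S₀ + y·S₁) is −12·x² + 18·xy = (-6)·(2·x − 3·y)(x), vanishing at (x:y) = (3:2) and (0:1).
M₁ = 3·S₀ + 2·S₁ = [[-6, -6], [0, 0]] = (-6)·(1, 0)(1, 1)ᵀ and M₂ = S₁ = [[9, 18], [-9, -18]] = 9·(1, -1)(1, 2)ᵀ, so take a₁ = (1, 0), b₁ = (1, 1), a₂ = (1, -1), b₂ = (1, 2).
Each slice is an integer combination of E₁ = a₁b₁ᵀ and E₂ = a₂b₂ᵀ: S₀ = −2·E₁ − 6·E₂, S₁ = 9·E₂, S₂ = −E₁; reading off coefficients, c₁ = (-2, 0, -1) and c₂ = (-6, 9, 0).
Hence T = (1, 0) ⊗ (1, 1) ⊗ (-2, 0, -1) + (1, -1) ⊗ (1, 2) ⊗ (-6, 9, 0), so rank(T) ≤ 2.
These bounds meet, so rank(T) = 2.

2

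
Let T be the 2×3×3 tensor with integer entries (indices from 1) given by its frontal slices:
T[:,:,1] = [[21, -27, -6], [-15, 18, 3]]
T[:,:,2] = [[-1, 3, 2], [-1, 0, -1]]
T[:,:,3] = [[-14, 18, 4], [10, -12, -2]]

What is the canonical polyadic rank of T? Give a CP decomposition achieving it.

Lower bound: the mode-3 unfolding of T (rows indexed by k, columns by (i,j) = (1,1), (1,2), (1,3), (2,1), (2,2), (2,3)) is [[21, -27, -6, -15, 18, 3], [-1, 3, 2, -1, 0, -1], [-14, 18, 4, 10, -12, -2]].
There the 2×2 minor on rows k ∈ {1, 2}, columns (i,j) ∈ {(1,1), (1,2)} is det [[21, -27], [-1, 3]] = 36 ≠ 0, so this unfolding has rank ≥ 2; CP rank is at least every unfolding rank, so rank(T) ≥ 2. (This is only a lower bound: in general the CP rank may exceed every unfolding rank, so we still need to exhibit 2 rank-1 terms summing to T.)
Upper bound — finding two terms. Write S_k = T[:,:,k] for the frontal slices: S₁ = [[21, -27, -6], [-15, 18, 3]], S₂ = [[-1, 3, 2], [-1, 0, -1]], S₃ = [[-14, 18, 4], [10, -12, -2]].
If T = a₁ ⊗ b₁ ⊗ c₁ + a₂ ⊗ b₂ ⊗ c₂ then each S_k = c₁[k]·a₁b₁ᵀ + c₂[k]·a₂b₂ᵀ. S₁ and S₂ are linearly independent, so a₁b₁ᵀ and a₂b₂ᵀ must span the same plane of matrices: they are the rank-1 matrices of the form x·S₁ + y·S₂.
The 2×2 minor of x·S₁ + y·S₂ on rows {1,2}, columns {1,2} is −27·x² + 3·y² = (-3)·(3·x − y)(3·x + y), vanishing at (x:y) = (1:3) and (1:-3).
M₁ = S₁ + 3·S₂ = [[18, -18, 0], [-18, 18, 0]] = 18·(1, -1)(1, -1, 0)ᵀ and M₂ = S₁ − 3·S₂ = [[24, -36, -12], [-12, 18, 6]] = 6·(2, -1)(2, -3, -1)ᵀ, so take a₁ = (1, -1), b₁ = (1, -1, 0), a₂ = (2, -1), b₂ = (2, -3, -1).
Each slice is an integer combination of E₁ = a₁b₁ᵀ and E₂ = a₂b₂ᵀ: S₁ = 9·E₁ + 3·E₂, S₂ = 3·E₁ − E₂, S₃ = −6·E₁ − 2·E₂; reading off coefficients, c₁ = (9, 3, -6) and c₂ = (3, -1, -2).
Hence T = (1, -1) ⊗ (1, -1, 0) ⊗ (9, 3, -6) + (2, -1) ⊗ (2, -3, -1) ⊗ (3, -1, -2), so rank(T) ≤ 2.
These bounds meet, so rank(T) = 2.
Check entry T[1,2,2] = 3: (1)·(-1)·(3) + (2)·(-3)·(-1) = 3.

rank(T) = 2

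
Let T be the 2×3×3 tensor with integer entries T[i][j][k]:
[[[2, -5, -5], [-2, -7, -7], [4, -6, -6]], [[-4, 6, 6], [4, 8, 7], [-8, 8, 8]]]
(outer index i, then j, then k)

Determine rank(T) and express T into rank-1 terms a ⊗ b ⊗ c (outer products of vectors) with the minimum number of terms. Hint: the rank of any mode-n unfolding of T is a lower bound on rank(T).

rank(T) = 3

Lower bound: in the mode-3 unfolding of T (rows indexed by k, columns by (i,j)) the 3×3 minor on rows k ∈ {0, 1, 2}, columns (i,j) ∈ {(0,0), (0,1), (1,1)} is det [[2, -2, 4], [-5, -7, 8], [-5, -7, 7]] = 24 ≠ 0, so that unfolding has rank ≥ 3 and hence rank(T) ≥ 3 (CP rank is at least every unfolding rank, though it can be larger).
Upper bound: T is a sum of 3 rank-1 terms, T = [0, 1] ⊗ [0, 1, 0] ⊗ [0, 2, 1] + [1, -2] ⊗ [1, -1, 2] ⊗ [2, -1, -1] + [1, -1] ⊗ [1, 2, 1] ⊗ [0, -4, -4] (one valid choice — decompositions are not unique — normalised so each a, b is primitive with positive first nonzero entry; check it by expanding all entries), so rank(T) ≤ 3.
These bounds meet, so rank(T) = 3.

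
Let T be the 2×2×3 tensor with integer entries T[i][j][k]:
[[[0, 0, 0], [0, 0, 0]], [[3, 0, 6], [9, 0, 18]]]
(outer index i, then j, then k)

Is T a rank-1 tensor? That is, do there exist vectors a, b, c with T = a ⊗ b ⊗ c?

Yes

If T = a ⊗ b ⊗ c then every fibre of T is a multiple of the corresponding factor, so read the factors off the fibres through the nonzero entry T[1,0,0] = 3.
The mode-1 fibre T[:,0,0] = [0, 3] gives a = [0, 1] (primitive direction); the mode-2 fibre T[1,:,0] = [3, 9] gives b = [1, 3]; then c[k] = T[1,0,k] / (a[1]·b[0]) = [3, 0, 6] / 1 = [3, 0, 6].
Expanding [0, 1] ⊗ [1, 3] ⊗ [3, 0, 6] reproduces all 12 entries of T, so T = [0, 1] ⊗ [1, 3] ⊗ [3, 0, 6] and rank(T) ≤ 1.
Equivalently every frontal slice T[:,:,k] is c[k] times the rank-1 matrix [0, 1] ⊗ [1, 3]. So T has rank 1 (it is nonzero).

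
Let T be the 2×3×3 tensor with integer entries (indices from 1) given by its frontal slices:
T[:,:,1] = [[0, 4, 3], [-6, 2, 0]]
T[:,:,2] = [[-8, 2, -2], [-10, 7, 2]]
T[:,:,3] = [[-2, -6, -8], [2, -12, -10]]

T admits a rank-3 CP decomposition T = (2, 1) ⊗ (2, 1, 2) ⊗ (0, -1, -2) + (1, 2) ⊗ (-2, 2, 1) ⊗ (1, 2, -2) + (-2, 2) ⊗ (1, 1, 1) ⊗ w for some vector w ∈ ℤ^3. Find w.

Subtract the known terms from T to get the rank-1 residual R = (-2, 2) ⊗ (1, 1, 1) ⊗ w, so R[i,j,k] = a[i]·b[j]·w[k]. Pick indices with nonzero a[1]·b[1] = (-2)·(1) = -2. Only the fibre through (1,1,·) is needed: R[1,1,:] = T[1,1,:] − Σₗ aₗ[1]bₗ[1]cₗ = [0, -8, -2] − (2)·(2)·(0, -1, -2) − (1)·(-2)·(1, 2, -2) = [2, 0, 2]. Then w[k] = R[1,1,k] / -2 for each k, giving w = [2, 0, 2] / -2 = (-1, 0, -1).

w = (-1, 0, -1)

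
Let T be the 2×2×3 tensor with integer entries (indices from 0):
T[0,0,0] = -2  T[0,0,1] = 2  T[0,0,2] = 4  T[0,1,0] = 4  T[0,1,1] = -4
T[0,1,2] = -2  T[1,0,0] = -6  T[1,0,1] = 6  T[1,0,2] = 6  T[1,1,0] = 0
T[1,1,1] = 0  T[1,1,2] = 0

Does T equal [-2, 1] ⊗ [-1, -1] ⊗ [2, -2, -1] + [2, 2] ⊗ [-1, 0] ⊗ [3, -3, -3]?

Reconstruct entry (1,0,0) from the claimed factors: Σₗ aₗ[1]bₗ[0]cₗ[0] = (1)·(-1)·(2) + (2)·(-1)·(3) = -8, but T[1,0,0] = -6. The claim is false.

No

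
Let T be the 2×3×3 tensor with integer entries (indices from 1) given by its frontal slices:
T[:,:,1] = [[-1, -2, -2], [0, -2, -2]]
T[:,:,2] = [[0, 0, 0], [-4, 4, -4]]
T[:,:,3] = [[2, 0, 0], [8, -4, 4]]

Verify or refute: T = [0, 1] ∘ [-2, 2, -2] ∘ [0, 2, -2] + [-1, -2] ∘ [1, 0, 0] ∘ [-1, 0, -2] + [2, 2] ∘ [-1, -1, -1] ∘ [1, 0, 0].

Reconstruct entrywise from the claimed factors. For example, T[2,3,1] = -2 and Σₗ aₗ[2]bₗ[3]cₗ[1] = (1)·(-2)·(0) + (-2)·(0)·(-1) + (2)·(-1)·(1) = -2; checking all 18 entries, every one matches. The claim holds.

Yes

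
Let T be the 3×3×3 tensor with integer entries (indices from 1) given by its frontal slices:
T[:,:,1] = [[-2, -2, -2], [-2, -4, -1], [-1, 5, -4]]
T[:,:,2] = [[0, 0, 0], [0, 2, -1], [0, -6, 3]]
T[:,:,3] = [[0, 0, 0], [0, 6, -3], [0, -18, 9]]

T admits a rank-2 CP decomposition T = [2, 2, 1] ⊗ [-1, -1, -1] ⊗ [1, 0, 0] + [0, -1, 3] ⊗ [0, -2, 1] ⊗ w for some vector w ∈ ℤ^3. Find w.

w = [-1, 1, 3]

Subtract the known terms from T to get the rank-1 residual R = [0, -1, 3] ⊗ [0, -2, 1] ⊗ w, so R[i,j,k] = a[i]·b[j]·w[k]. Pick indices with nonzero a[2]·b[2] = (-1)·(-2) = 2. Only the fibre through (2,2,·) is needed: R[2,2,:] = T[2,2,:] − Σₗ aₗ[2]bₗ[2]cₗ = [-4, 2, 6] − (2)·(-1)·[1, 0, 0] = [-2, 2, 6]. Then w[k] = R[2,2,k] / 2 for each k, giving w = [-2, 2, 6] / 2 = [-1, 1, 3].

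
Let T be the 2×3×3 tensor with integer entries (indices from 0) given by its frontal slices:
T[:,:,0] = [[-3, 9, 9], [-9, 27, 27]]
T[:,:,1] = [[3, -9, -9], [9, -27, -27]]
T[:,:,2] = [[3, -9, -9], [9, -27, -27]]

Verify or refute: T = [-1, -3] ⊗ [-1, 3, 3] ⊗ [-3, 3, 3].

Reconstruct entrywise from the claimed factors. For example, T[0,1,2] = -9 and Σₗ aₗ[0]bₗ[1]cₗ[2] = (-1)·(3)·(3) = -9; checking all 18 entries, every one matches. The claim holds.

Yes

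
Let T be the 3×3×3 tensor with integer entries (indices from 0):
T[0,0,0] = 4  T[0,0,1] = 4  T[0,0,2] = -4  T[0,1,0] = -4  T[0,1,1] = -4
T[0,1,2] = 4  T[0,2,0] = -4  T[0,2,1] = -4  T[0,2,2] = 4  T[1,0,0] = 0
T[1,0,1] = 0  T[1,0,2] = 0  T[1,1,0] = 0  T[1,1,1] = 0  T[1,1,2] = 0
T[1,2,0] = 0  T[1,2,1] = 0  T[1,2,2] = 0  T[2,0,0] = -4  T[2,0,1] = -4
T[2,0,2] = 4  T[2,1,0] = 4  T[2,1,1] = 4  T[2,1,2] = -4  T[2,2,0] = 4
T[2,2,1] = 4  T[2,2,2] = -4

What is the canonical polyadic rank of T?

1

Lower bound: T ≠ 0 (e.g. T[0,0,0] = 4), so rank(T) ≥ 1.
Upper bound: the mode-1 fibre T[:,0,0] = [4, 0, -4] gives a = [1, 0, -1] (primitive direction); the mode-2 fibre T[0,:,0] = [4, -4, -4] gives b = [1, -1, -1]; then c[k] = T[0,0,k] / (a[0]·b[0]) = [4, 4, -4] / 1 = [4, 4, -4].
Expanding [1, 0, -1] ⊗ [1, -1, -1] ⊗ [4, 4, -4] reproduces all 27 entries of T, so T = [1, 0, -1] ⊗ [1, -1, -1] ⊗ [4, 4, -4] and rank(T) ≤ 1.
These bounds meet, so rank(T) = 1.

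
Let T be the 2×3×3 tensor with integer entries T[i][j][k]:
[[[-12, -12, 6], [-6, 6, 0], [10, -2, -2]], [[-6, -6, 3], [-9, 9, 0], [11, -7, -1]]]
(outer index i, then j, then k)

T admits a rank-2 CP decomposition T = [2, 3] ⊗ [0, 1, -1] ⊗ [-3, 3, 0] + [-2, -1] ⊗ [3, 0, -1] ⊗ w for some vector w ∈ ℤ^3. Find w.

w = [2, 2, -1]

Subtract the known terms from T to get the rank-1 residual R = [-2, -1] ⊗ [3, 0, -1] ⊗ w, so R[i,j,k] = a[i]·b[j]·w[k]. Pick indices with nonzero a[0]·b[0] = (-2)·(3) = -6. Only the fibre through (0,0,·) is needed: R[0,0,:] = T[0,0,:] − Σₗ aₗ[0]bₗ[0]cₗ = [-12, -12, 6] − (2)·(0)·[-3, 3, 0] = [-12, -12, 6]. Then w[k] = R[0,0,k] / -6 for each k, giving w = [-12, -12, 6] / -6 = [2, 2, -1].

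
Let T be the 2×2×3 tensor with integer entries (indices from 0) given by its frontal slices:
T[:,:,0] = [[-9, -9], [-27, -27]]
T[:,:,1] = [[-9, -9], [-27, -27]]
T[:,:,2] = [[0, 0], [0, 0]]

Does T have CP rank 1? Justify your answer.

Yes

If T = a ∘ b ∘ c then every fibre of T is a multiple of the corresponding factor, so read the factors off the fibres through the nonzero entry T[0,0,0] = -9.
The mode-1 fibre T[:,0,0] = [-9, -27] gives a = [1, 3] (primitive direction); the mode-2 fibre T[0,:,0] = [-9, -9] gives b = [1, 1]; then c[k] = T[0,0,k] / (a[0]·b[0]) = [-9, -9, 0] / 1 = [-9, -9, 0].
Expanding [1, 3] ∘ [1, 1] ∘ [-9, -9, 0] reproduces all 12 entries of T, so T = [1, 3] ∘ [1, 1] ∘ [-9, -9, 0] and rank(T) ≤ 1.
Equivalently every frontal slice T[:,:,k] is c[k] times the rank-1 matrix [1, 3] ∘ [1, 1]. So T has rank 1 (it is nonzero).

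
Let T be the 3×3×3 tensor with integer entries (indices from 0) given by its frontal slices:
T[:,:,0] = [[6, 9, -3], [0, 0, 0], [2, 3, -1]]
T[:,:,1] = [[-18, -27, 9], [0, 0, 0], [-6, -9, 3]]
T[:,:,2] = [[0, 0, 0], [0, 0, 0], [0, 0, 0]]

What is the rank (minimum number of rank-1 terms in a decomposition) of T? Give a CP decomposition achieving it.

Lower bound: T ≠ 0 (e.g. T[0,0,0] = 6), so rank(T) ≥ 1.
Upper bound: if T = a ⊗ b ⊗ c then every fibre of T is a multiple of the corresponding factor, so read the factors off the fibres through the nonzero entry T[0,0,0] = 6.
The mode-1 fibre T[:,0,0] = [6, 0, 2] gives a = [3, 0, 1] (primitive direction); the mode-2 fibre T[0,:,0] = [6, 9, -3] gives b = [2, 3, -1]; then c[k] = T[0,0,k] / (a[0]·b[0]) = [6, -18, 0] / 6 = [1, -3, 0].
Expanding [3, 0, 1] ⊗ [2, 3, -1] ⊗ [1, -3, 0] reproduces all 27 entries of T, so T = [3, 0, 1] ⊗ [2, 3, -1] ⊗ [1, -3, 0] and rank(T) ≤ 1.
These bounds meet, so rank(T) = 1.

rank(T) = 1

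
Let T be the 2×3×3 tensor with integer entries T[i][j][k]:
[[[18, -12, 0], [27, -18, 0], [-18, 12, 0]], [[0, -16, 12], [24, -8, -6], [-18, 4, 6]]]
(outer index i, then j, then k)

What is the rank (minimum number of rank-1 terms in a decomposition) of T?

Lower bound: the mode-1 unfolding of T (rows indexed by i, columns by (j,k) = (0,0), (0,1), (0,2), (1,0), (1,1), (1,2), (2,0), (2,1), (2,2)) is [[18, -12, 0, 27, -18, 0, -18, 12, 0], [0, -16, 12, 24, -8, -6, -18, 4, 6]].
There the 2×2 minor on rows i ∈ {0, 1}, columns (j,k) ∈ {(0,0), (0,1)} is det [[18, -12], [0, -16]] = -288 ≠ 0, so this unfolding has rank ≥ 2; CP rank is at least every unfolding rank, so rank(T) ≥ 2. (Unfolding ranks only ever bound the CP rank from below — rank(T) can be strictly larger than all of them — so the matching upper bound has to come from an explicit 2-term decomposition.)
Upper bound — finding two terms. Write S_k = T[:,:,k] for the frontal slices: S₀ = [[18, 27, -18], [0, 24, -18]], S₁ = [[-12, -18, 12], [-16, -8, 4]], S₂ = [[0, 0, 0], [12, -6, 6]].
If T = a₁ ⊗ b₁ ⊗ c₁ + a₂ ⊗ b₂ ⊗ c₂ then each S_k = c₁[k]·a₁b₁ᵀ + c₂[k]·a₂b₂ᵀ. S₀ and S₁ are linearly independent, so a₁b₁ᵀ and a₂b₂ᵀ must span the same plane of matrices: they are the rank-1 matrices of the form x·S₀ + y·S₁.
The 2×2 minor of x·S₀ + y·S₁ on rows {0,1}, columns {0,1} is 432·x² − 192·y² = 48·(3·x − 2·y)(3·x + 2·y), vanishing at (x:y) = (2:3) and (2:-3).
M₁ = 2·S₀ + 3·S₁ = [[0, 0, 0], [-48, 24, -24]] = (-24)·[0, 1][2, -1, 1]ᵀ and M₂ = 2·S₀ − 3·S₁ = [[72, 108, -72], [48, 72, -48]] = 12·[3, 2][2, 3, -2]ᵀ, so take a₁ = [0, 1], b₁ = [2, -1, 1], a₂ = [3, 2], b₂ = [2, 3, -2].
Each slice is an integer combination of E₁ = a₁b₁ᵀ and E₂ = a₂b₂ᵀ: S₀ = −6·E₁ + 3·E₂, S₁ = −4·E₁ − 2·E₂, S₂ = 6·E₁; reading off coefficients, c₁ = [-6, -4, 6] and c₂ = [3, -2, 0].
Hence T = [0, 1] ⊗ [2, -1, 1] ⊗ [-6, -4, 6] + [3, 2] ⊗ [2, 3, -2] ⊗ [3, -2, 0], so rank(T) ≤ 2.
These bounds meet, so rank(T) = 2.
Check entry T[0,0,0] = 18: (0)·(2)·(-6) + (3)·(2)·(3) = 18.

2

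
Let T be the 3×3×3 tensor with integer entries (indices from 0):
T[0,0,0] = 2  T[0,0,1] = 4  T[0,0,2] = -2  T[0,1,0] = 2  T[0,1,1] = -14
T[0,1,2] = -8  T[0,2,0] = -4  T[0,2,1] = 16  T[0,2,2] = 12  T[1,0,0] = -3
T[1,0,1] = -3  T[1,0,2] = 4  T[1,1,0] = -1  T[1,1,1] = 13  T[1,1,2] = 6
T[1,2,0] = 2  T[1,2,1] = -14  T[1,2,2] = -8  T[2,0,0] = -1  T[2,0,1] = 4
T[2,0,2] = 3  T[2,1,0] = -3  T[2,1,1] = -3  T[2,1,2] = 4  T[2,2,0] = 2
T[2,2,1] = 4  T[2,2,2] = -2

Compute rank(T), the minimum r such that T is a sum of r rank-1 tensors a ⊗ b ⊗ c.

3

Lower bound: the mode-2 unfolding of T (rows indexed by j, columns by (i,k) = (0,0), (0,1), (0,2), (1,0), (1,1), (1,2), (2,0), (2,1), (2,2)) is [[2, 4, -2, -3, -3, 4, -1, 4, 3], [2, -14, -8, -1, 13, 6, -3, -3, 4], [-4, 16, 12, 2, -14, -8, 2, 4, -2]].
There the 3×3 minor on rows j ∈ {0, 1, 2}, columns (i,k) ∈ {(0,0), (0,1), (1,0)} is det [[2, 4, -3], [2, -14, -1], [-4, 16, 2]] = 48 ≠ 0, so this unfolding has rank ≥ 3; CP rank is at least every unfolding rank, so rank(T) ≥ 3. (This is only a lower bound: in general the CP rank may exceed every unfolding rank, so we still need to exhibit 3 rank-1 terms summing to T.)
Upper bound: T is a sum of 3 rank-1 terms, T = [2, -2, -1] ⊗ [1, 2, -2] ⊗ [1, -1, -2] + [2, -2, 1] ⊗ [1, -2, 2] ⊗ [1, 2, -1] + [2, -1, 1] ⊗ [1, -1, 2] ⊗ [-1, 1, 2] (written with every a and b primitive with positive leading entry and the scale carried by c; CP decompositions are not unique, and this one is verified by expanding entrywise), so rank(T) ≤ 3.
These bounds meet, so rank(T) = 3.
Check entry T[2,0,0] = -1: (-1)·(1)·(1) + (1)·(1)·(1) + (1)·(1)·(-1) = -1.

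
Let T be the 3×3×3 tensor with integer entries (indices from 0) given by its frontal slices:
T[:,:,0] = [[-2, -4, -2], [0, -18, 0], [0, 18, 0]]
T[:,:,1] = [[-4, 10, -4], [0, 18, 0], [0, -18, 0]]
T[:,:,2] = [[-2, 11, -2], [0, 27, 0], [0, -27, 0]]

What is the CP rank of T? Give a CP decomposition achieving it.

rank(T) = 2

Lower bound: the mode-2 unfolding of T (rows indexed by j, columns by (i,k) = (0,0), (0,1), (0,2), (1,0), (1,1), (1,2), (2,0), (2,1), (2,2)) is [[-2, -4, -2, 0, 0, 0, 0, 0, 0], [-4, 10, 11, -18, 18, 27, 18, -18, -27], [-2, -4, -2, 0, 0, 0, 0, 0, 0]].
There the 2×2 minor on rows j ∈ {0, 1}, columns (i,k) ∈ {(0,0), (0,1)} is det [[-2, -4], [-4, 10]] = -36 ≠ 0, so this unfolding has rank ≥ 2; CP rank is at least every unfolding rank, so rank(T) ≥ 2. (Flattening ranks never certify an upper bound on CP rank; for that we must actually write T with 2 rank-1 terms.)
Upper bound — finding two terms. Write S_k = T[:,:,k] for the frontal slices: S₀ = [[-2, -4, -2], [0, -18, 0], [0, 18, 0]], S₁ = [[-4, 10, -4], [0, 18, 0], [0, -18, 0]], S₂ = [[-2, 11, -2], [0, 27, 0], [0, -27, 0]].
If T = a₁ ⊗ b₁ ⊗ c₁ + a₂ ⊗ b₂ ⊗ c₂ then each S_k = c₁[k]·a₁b₁ᵀ + c₂[k]·a₂b₂ᵀ. S₀ and S₁ are linearly independent, so a₁b₁ᵀ and a₂b₂ᵀ must span the same plane of matrices: they are the rank-1 matrices of the form x·S₀ + y·S₁.
The 2×2 minor of x·S₀ + y·S₁ on rows {0,1}, columns {0,1} is 36·x² + 36·xy − 72·y² = 36·(x + 2·y)(x − y), vanishing at (x:y) = (2:-1) and (1:1).
M₁ = 2·S₀ − S₁ = [[0, -18, 0], [0, -54, 0], [0, 54, 0]] = (-18)·(1, 3, -3)(0, 1, 0)ᵀ and M₂ = S₀ + S₁ = [[-6, 6, -6], [0, 0, 0], [0, 0, 0]] = (-6)·(1, 0, 0)(1, -1, 1)ᵀ, so take a₁ = (1, 3, -3), b₁ = (0, 1, 0), a₂ = (1, 0, 0), b₂ = (1, -1, 1).
Each slice is an integer combination of E₁ = a₁b₁ᵀ and E₂ = a₂b₂ᵀ: S₀ = −6·E₁ − 2·E₂, S₁ = 6·E₁ − 4·E₂, S₂ = 9·E₁ − 2·E₂; reading off coefficients, c₁ = (-6, 6, 9) and c₂ = (-2, -4, -2).
Hence T = (1, 3, -3) ⊗ (0, 1, 0) ⊗ (-6, 6, 9) + (1, 0, 0) ⊗ (1, -1, 1) ⊗ (-2, -4, -2), so rank(T) ≤ 2.
These bounds meet, so rank(T) = 2.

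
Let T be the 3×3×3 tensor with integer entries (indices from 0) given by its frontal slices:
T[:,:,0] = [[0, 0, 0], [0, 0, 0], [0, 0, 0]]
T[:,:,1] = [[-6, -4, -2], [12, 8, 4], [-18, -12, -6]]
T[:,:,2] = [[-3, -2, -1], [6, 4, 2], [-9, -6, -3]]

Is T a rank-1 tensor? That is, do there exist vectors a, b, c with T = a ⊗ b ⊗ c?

Yes

If T = a ⊗ b ⊗ c then every fibre of T is a multiple of the corresponding factor, so read the factors off the fibres through the nonzero entry T[0,0,1] = -6.
The mode-1 fibre T[:,0,1] = [-6, 12, -18] gives a = [1, -2, 3] (primitive direction); the mode-2 fibre T[0,:,1] = [-6, -4, -2] gives b = [3, 2, 1]; then c[k] = T[0,0,k] / (a[0]·b[0]) = [0, -6, -3] / 3 = [0, -2, -1].
Expanding [1, -2, 3] ⊗ [3, 2, 1] ⊗ [0, -2, -1] reproduces all 27 entries of T, so T = [1, -2, 3] ⊗ [3, 2, 1] ⊗ [0, -2, -1] and rank(T) ≤ 1.
Equivalently every frontal slice T[:,:,k] is c[k] times the rank-1 matrix [1, -2, 3] ⊗ [3, 2, 1]. So T has rank 1 (it is nonzero).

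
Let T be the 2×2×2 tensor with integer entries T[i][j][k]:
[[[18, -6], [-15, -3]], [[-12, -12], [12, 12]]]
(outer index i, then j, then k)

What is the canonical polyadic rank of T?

2

Lower bound: the mode-2 unfolding of T (rows indexed by j, columns by (i,k) = (0,0), (0,1), (1,0), (1,1)) is [[18, -6, -12, -12], [-15, -3, 12, 12]].
There the 2×2 minor on rows j ∈ {0, 1}, columns (i,k) ∈ {(0,0), (0,1)} is det [[18, -6], [-15, -3]] = -144 ≠ 0, so this unfolding has rank ≥ 2; CP rank is at least every unfolding rank, so rank(T) ≥ 2. (This is only a lower bound: in general the CP rank may exceed every unfolding rank, so we still need to exhibit 2 rank-1 terms summing to T.)
Upper bound — finding two terms. Write S_k = T[:,:,k] for the frontal slices: S₀ = [[18, -15], [-12, 12]], S₁ = [[-6, -3], [-12, 12]].
If T = a₁ ⊗ b₁ ⊗ c₁ + a₂ ⊗ b₂ ⊗ c₂ then each S_k = c₁[k]·a₁b₁ᵀ + c₂[k]·a₂b₂ᵀ. S₀ and S₁ are linearly independent, so a₁b₁ᵀ and a₂b₂ᵀ must span the same plane of matrices: they are the rank-1 matrices of the form x·S₀ + y·S₁.
det(x·S₀ + y·S₁) is 36·x² − 72·xy − 108·y² = 36·(x − 3·y)(x + y), vanishing at (x:y) = (3:1) and (1:-1).
M₁ = 3·S₀ + S₁ = [[48, -48], [-48, 48]] = 48·[1, -1][1, -1]ᵀ and M₂ = S₀ − S₁ = [[24, -12], [0, 0]] = 12·[1, 0][2, -1]ᵀ, so take a₁ = [1, -1], b₁ = [1, -1], a₂ = [1, 0], b₂ = [2, -1].
Each slice is an integer combination of E₁ = a₁b₁ᵀ and E₂ = a₂b₂ᵀ: S₀ = 12·E₁ + 3·E₂, S₁ = 12·E₁ − 9·E₂; reading off coefficients, c₁ = [12, 12] and c₂ = [3, -9].
Hence T = [1, -1] ⊗ [1, -1] ⊗ [12, 12] + [1, 0] ⊗ [2, -1] ⊗ [3, -9], so rank(T) ≤ 2.
These bounds meet, so rank(T) = 2.
Check entry T[1,0,1] = -12: (-1)·(1)·(12) + (0)·(2)·(-9) = -12.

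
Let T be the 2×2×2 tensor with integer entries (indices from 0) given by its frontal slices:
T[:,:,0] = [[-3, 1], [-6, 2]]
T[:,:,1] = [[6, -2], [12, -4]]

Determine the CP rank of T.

1

Lower bound: T ≠ 0 (e.g. T[0,0,0] = -3), so rank(T) ≥ 1.
Upper bound: if T = a ⊗ b ⊗ c then every fibre of T is a multiple of the corresponding factor, so read the factors off the fibres through the nonzero entry T[0,0,0] = -3.
The mode-1 fibre T[:,0,0] = [-3, -6] gives a = [1, 2] (primitive direction); the mode-2 fibre T[0,:,0] = [-3, 1] gives b = [3, -1]; then c[k] = T[0,0,k] / (a[0]·b[0]) = [-3, 6] / 3 = [-1, 2].
Expanding [1, 2] ⊗ [3, -1] ⊗ [-1, 2] reproduces all 8 entries of T, so T = [1, 2] ⊗ [3, -1] ⊗ [-1, 2] and rank(T) ≤ 1.
These bounds meet, so rank(T) = 1.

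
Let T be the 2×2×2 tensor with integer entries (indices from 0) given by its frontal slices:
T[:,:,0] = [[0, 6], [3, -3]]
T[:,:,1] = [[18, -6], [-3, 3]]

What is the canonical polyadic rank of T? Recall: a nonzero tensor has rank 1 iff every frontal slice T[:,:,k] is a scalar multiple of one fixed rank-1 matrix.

Lower bound: the mode-3 unfolding of T (rows indexed by k, columns by (i,j) = (0,0), (0,1), (1,0), (1,1)) is [[0, 6, 3, -3], [18, -6, -3, 3]].
There the 2×2 minor on rows k ∈ {0, 1}, columns (i,j) ∈ {(0,0), (0,1)} is det [[0, 6], [18, -6]] = -108 ≠ 0, so this unfolding has rank ≥ 2; CP rank is at least every unfolding rank, so rank(T) ≥ 2. (This is only a lower bound: in general the CP rank may exceed every unfolding rank, so we still need to exhibit 2 rank-1 terms summing to T.)
Upper bound — finding two terms. Write S_k = T[:,:,k] for the frontal slices: S₀ = [[0, 6], [3, -3]], S₁ = [[18, -6], [-3, 3]].
If T = a₁ ⊗ b₁ ⊗ c₁ + a₂ ⊗ b₂ ⊗ c₂ then each S_k = c₁[k]·a₁b₁ᵀ + c₂[k]·a₂b₂ᵀ. S₀ and S₁ are linearly independent, so a₁b₁ᵀ and a₂b₂ᵀ must span the same plane of matrices: they are the rank-1 matrices of the form x·S₀ + y·S₁.
det(x·S₀ + y·S₁) is −18·x² − 18·xy + 36·y² = (-18)·(x + 2·y)(x − y), vanishing at (x:y) = (2:-1) and (1:1).
M₁ = 2·S₀ − S₁ = [[-18, 18], [9, -9]] = (-9)·(2, -1)(1, -1)ᵀ and M₂ = S₀ + S₁ = [[18, 0], [0, 0]] = 18·(1, 0)(1, 0)ᵀ, so take a₁ = (2, -1), b₁ = (1, -1), a₂ = (1, 0), b₂ = (1, 0).
Each slice is an integer combination of E₁ = a₁b₁ᵀ and E₂ = a₂b₂ᵀ: S₀ = −3·E₁ + 6·E₂, S₁ = 3·E₁ + 12·E₂; reading off coefficients, c₁ = (-3, 3) and c₂ = (6, 12).
Hence T = (2, -1) ⊗ (1, -1) ⊗ (-3, 3) + (1, 0) ⊗ (1, 0) ⊗ (6, 12), so rank(T) ≤ 2.
These bounds meet, so rank(T) = 2.
Check entry T[0,0,1] = 18: (2)·(1)·(3) + (1)·(1)·(12) = 18.

2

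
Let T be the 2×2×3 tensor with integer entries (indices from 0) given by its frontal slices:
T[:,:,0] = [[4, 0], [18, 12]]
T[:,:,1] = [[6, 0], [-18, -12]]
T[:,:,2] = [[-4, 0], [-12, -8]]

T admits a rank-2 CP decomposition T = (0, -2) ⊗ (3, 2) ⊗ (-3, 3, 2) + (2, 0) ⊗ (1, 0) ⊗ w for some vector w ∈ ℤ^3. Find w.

Subtract the known terms from T to get the rank-1 residual R = (2, 0) ⊗ (1, 0) ⊗ w, so R[i,j,k] = a[i]·b[j]·w[k]. Pick indices with nonzero a[0]·b[0] = (2)·(1) = 2. Only the fibre through (0,0,·) is needed: R[0,0,:] = T[0,0,:] − Σₗ aₗ[0]bₗ[0]cₗ = [4, 6, -4] − (0)·(3)·(-3, 3, 2) = [4, 6, -4]. Then w[k] = R[0,0,k] / 2 for each k, giving w = [4, 6, -4] / 2 = (2, 3, -2).

w = (2, 3, -2)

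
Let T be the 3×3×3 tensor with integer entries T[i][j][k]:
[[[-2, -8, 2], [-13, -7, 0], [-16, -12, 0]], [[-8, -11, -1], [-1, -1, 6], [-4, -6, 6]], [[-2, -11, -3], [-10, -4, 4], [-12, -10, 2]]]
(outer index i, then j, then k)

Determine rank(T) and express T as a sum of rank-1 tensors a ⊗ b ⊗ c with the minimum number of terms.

Lower bound: the mode-2 unfolding of T (rows indexed by j, columns by (i,k) = (0,0), (0,1), (0,2), (1,0), (1,1), (1,2), (2,0), (2,1), (2,2)) is [[-2, -8, 2, -8, -11, -1, -2, -11, -3], [-13, -7, 0, -1, -1, 6, -10, -4, 4], [-16, -12, 0, -4, -6, 6, -12, -10, 2]].
There the 3×3 minor on rows j ∈ {0, 1, 2}, columns (i,k) ∈ {(0,0), (0,1), (0,2)} is det [[-2, -8, 2], [-13, -7, 0], [-16, -12, 0]] = 88 ≠ 0, so this unfolding has rank ≥ 3; CP rank is at least every unfolding rank, so rank(T) ≥ 3. (Unfolding ranks only ever bound the CP rank from below — rank(T) can be strictly larger than all of them — so the matching upper bound has to come from an explicit 3-term decomposition.)
Upper bound: T is a sum of 3 rank-1 terms, T = [1, 1, 1] ⊗ [2, 1, 2] ⊗ [-4, -4, 2] + [1, 1, 2] ⊗ [2, -1, 0] ⊗ [1, -1, -2] + [2, -1, 1] ⊗ [1, -2, -2] ⊗ [2, 1, 1] (written with every a and b primitive with positive leading entry and the scale carried by c; CP decompositions are not unique, and this one is verified by expanding entrywise), so rank(T) ≤ 3.
These bounds meet, so rank(T) = 3.

rank(T) = 3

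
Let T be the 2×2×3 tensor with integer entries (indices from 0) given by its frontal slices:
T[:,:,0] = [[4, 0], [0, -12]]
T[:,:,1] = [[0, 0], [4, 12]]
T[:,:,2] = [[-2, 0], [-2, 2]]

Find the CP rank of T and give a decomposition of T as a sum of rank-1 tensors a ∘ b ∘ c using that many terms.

Lower bound: the mode-3 unfolding of T (rows indexed by k, columns by (i,j) = (0,0), (0,1), (1,0), (1,1)) is [[4, 0, 0, -12], [0, 0, 4, 12], [-2, 0, -2, 2]].
There the 3×3 minor on rows k ∈ {0, 1, 2}, columns (i,j) ∈ {(0,0), (1,0), (1,1)} is det [[4, 0, -12], [0, 4, 12], [-2, -2, 2]] = 32 ≠ 0, so this unfolding has rank ≥ 3; CP rank is at least every unfolding rank, so rank(T) ≥ 3. (This is only a lower bound: in general the CP rank may exceed every unfolding rank, so we still need to exhibit 3 rank-1 terms summing to T.)
Upper bound: T is a sum of 3 rank-1 terms, T = (0, 1) ∘ (0, 1) ∘ (-4, 4, 2) + (0, 1) ∘ (1, 2) ∘ (-4, 4, 0) + (1, 1) ∘ (1, 0) ∘ (4, 0, -2) (one valid choice — decompositions are not unique — normalised so each a, b is primitive with positive first nonzero entry; check it by expanding all entries), so rank(T) ≤ 3.
These bounds meet, so rank(T) = 3.

rank(T) = 3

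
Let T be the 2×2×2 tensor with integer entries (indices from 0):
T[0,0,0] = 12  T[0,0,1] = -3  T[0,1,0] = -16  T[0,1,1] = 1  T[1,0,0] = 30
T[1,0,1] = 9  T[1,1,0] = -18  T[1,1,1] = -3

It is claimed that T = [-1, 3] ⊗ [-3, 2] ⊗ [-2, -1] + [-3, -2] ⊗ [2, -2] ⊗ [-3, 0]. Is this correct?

No

Reconstruct entry (0,1,0) from the claimed factors: Σₗ aₗ[0]bₗ[1]cₗ[0] = (-1)·(2)·(-2) + (-3)·(-2)·(-3) = -14, but T[0,1,0] = -16. The claim is false.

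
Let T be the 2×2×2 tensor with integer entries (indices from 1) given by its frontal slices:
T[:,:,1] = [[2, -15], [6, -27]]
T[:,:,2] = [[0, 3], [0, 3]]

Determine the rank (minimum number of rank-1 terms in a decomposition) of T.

2

Lower bound: the mode-2 unfolding of T (rows indexed by j, columns by (i,k) = (1,1), (1,2), (2,1), (2,2)) is [[2, 0, 6, 0], [-15, 3, -27, 3]].
There the 2×2 minor on rows j ∈ {1, 2}, columns (i,k) ∈ {(1,1), (1,2)} is det [[2, 0], [-15, 3]] = 6 ≠ 0, so this unfolding has rank ≥ 2; CP rank is at least every unfolding rank, so rank(T) ≥ 2. (Unfolding ranks only ever bound the CP rank from below — rank(T) can be strictly larger than all of them — so the matching upper bound has to come from an explicit 2-term decomposition.)
Upper bound — finding two terms. Write S_k = T[:,:,k] for the frontal slices: S₁ = [[2, -15], [6, -27]], S₂ = [[0, 3], [0, 3]].
If T = a₁ ⊗ b₁ ⊗ c₁ + a₂ ⊗ b₂ ⊗ c₂ then each S_k = c₁[k]·a₁b₁ᵀ + c₂[k]·a₂b₂ᵀ. S₁ and S₂ are linearly independent, so a₁b₁ᵀ and a₂b₂ᵀ must span the same plane of matrices: they are the rank-1 matrices of the form x·S₁ + y·S₂.
det(x·S₁ + y·S₂) is 36·x² − 12·xy = 12·(3·x − y)(x), vanishing at (x:y) = (1:3) and (0:1).
M₁ = S₁ + 3·S₂ = [[2, -6], [6, -18]] = 2·[1, 3][1, -3]ᵀ and M₂ = S₂ = [[0, 3], [0, 3]] = 3·[1, 1][0, 1]ᵀ, so take a₁ = [1, 3], b₁ = [1, -3], a₂ = [1, 1], b₂ = [0, 1].
Each slice is an integer combination of E₁ = a₁b₁ᵀ and E₂ = a₂b₂ᵀ: S₁ = 2·E₁ − 9·E₂, S₂ = 3·E₂; reading off coefficients, c₁ = [2, 0] and c₂ = [-9, 3].
Hence T = [1, 3] ⊗ [1, -3] ⊗ [2, 0] + [1, 1] ⊗ [0, 1] ⊗ [-9, 3], so rank(T) ≤ 2.
These bounds meet, so rank(T) = 2.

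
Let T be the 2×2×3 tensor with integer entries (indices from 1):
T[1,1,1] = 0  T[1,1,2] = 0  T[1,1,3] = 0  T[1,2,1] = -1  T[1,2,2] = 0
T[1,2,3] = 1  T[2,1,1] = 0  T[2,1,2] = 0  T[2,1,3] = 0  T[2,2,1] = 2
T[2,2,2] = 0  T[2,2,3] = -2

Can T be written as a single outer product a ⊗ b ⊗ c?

If T = a ⊗ b ⊗ c then every fibre of T is a multiple of the corresponding factor, so read the factors off the fibres through the nonzero entry T[1,2,1] = -1.
The mode-1 fibre T[:,2,1] = [-1, 2] gives a = (1, -2) (primitive direction); the mode-2 fibre T[1,:,1] = [0, -1] gives b = (0, 1); then c[k] = T[1,2,k] / (a[1]·b[2]) = [-1, 0, 1] / 1 = (-1, 0, 1).
Expanding (1, -2) ⊗ (0, 1) ⊗ (-1, 0, 1) reproduces all 12 entries of T, so T = (1, -2) ⊗ (0, 1) ⊗ (-1, 0, 1) and rank(T) ≤ 1.
Equivalently every frontal slice T[:,:,k] is c[k] times the rank-1 matrix (1, -2) ⊗ (0, 1). So T has rank 1 (it is nonzero).

Yes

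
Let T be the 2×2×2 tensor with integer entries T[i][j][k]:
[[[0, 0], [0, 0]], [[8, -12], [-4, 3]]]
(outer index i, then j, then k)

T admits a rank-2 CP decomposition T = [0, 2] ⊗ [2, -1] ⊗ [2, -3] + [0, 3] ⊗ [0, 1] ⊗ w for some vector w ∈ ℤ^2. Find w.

Subtract the known terms from T to get the rank-1 residual R = [0, 3] ⊗ [0, 1] ⊗ w, so R[i,j,k] = a[i]·b[j]·w[k]. Pick indices with nonzero a[1]·b[1] = (3)·(1) = 3. Only the fibre through (1,1,·) is needed: R[1,1,:] = T[1,1,:] − Σₗ aₗ[1]bₗ[1]cₗ = [-4, 3] − (2)·(-1)·[2, -3] = [0, -3]. Then w[k] = R[1,1,k] / 3 for each k, giving w = [0, -3] / 3 = [0, -1].

w = [0, -1]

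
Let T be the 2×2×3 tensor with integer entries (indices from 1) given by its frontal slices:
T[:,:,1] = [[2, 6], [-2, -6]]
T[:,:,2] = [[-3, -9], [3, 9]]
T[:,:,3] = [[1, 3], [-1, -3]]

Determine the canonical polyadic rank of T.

Lower bound: T ≠ 0 (e.g. T[1,1,1] = 2), so rank(T) ≥ 1.
Upper bound: the mode-1 fibre T[:,1,1] = [2, -2] gives a = [1, -1] (primitive direction); the mode-2 fibre T[1,:,1] = [2, 6] gives b = [1, 3]; then c[k] = T[1,1,k] / (a[1]·b[1]) = [2, -3, 1] / 1 = [2, -3, 1].
Expanding [1, -1] ⊗ [1, 3] ⊗ [2, -3, 1] reproduces all 12 entries of T, so T = [1, -1] ⊗ [1, 3] ⊗ [2, -3, 1] and rank(T) ≤ 1.
These bounds meet, so rank(T) = 1.

1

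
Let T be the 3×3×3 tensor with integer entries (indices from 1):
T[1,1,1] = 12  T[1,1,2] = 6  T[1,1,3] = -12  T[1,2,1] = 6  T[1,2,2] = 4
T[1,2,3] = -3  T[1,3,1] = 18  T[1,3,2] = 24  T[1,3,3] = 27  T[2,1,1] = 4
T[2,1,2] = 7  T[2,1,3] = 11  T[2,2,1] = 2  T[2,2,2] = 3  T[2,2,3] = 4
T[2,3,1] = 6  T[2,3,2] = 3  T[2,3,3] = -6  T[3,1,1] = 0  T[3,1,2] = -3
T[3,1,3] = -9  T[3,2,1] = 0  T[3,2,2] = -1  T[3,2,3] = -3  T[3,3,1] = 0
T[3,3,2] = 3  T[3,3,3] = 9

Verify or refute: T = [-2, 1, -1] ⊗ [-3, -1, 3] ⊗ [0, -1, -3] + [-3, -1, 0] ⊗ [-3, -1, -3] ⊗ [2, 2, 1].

No

Reconstruct entry (1,1,1) from the claimed factors: Σₗ aₗ[1]bₗ[1]cₗ[1] = (-2)·(-3)·(0) + (-3)·(-3)·(2) = 18, but T[1,1,1] = 12. The claim is false.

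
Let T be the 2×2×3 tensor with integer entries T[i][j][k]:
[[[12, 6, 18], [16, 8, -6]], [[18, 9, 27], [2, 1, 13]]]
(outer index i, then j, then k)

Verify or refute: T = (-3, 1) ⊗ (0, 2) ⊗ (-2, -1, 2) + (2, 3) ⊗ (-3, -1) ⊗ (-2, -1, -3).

Reconstruct entrywise from the claimed factors. For example, T[1,1,0] = 2 and Σₗ aₗ[1]bₗ[1]cₗ[0] = (1)·(2)·(-2) + (3)·(-1)·(-2) = 2; checking all 12 entries, every one matches. The claim holds.

Yes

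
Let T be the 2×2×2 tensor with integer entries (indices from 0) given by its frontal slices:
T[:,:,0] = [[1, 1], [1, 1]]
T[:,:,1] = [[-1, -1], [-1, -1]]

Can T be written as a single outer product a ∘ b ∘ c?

If T = a ∘ b ∘ c then every fibre of T is a multiple of the corresponding factor, so read the factors off the fibres through the nonzero entry T[0,0,0] = 1.
The mode-1 fibre T[:,0,0] = [1, 1] gives a = (1, 1) (primitive direction); the mode-2 fibre T[0,:,0] = [1, 1] gives b = (1, 1); then c[k] = T[0,0,k] / (a[0]·b[0]) = [1, -1] / 1 = (1, -1).
Expanding (1, 1) ∘ (1, 1) ∘ (1, -1) reproduces all 8 entries of T, so T = (1, 1) ∘ (1, 1) ∘ (1, -1) and rank(T) ≤ 1.
Equivalently every frontal slice T[:,:,k] is c[k] times the rank-1 matrix (1, 1) ∘ (1, 1). So T has rank 1 (it is nonzero).

Yes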